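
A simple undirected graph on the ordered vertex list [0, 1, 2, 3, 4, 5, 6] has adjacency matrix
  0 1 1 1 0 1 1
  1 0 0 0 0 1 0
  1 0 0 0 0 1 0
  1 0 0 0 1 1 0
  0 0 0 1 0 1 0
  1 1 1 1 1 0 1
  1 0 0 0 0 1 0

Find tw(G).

A width-2 tree decomposition is:
Bags: B1 = {0, 2, 5}  B2 = {0, 1, 5}  B3 = {0, 3, 5}  B4 = {3, 4, 5}  B5 = {0, 5, 6}
Tree: B1–B2, B1–B3, B3–B4, B3–B5
Each bag holds 3 vertices, so the decomposition has width 2, which upper-bounds the treewidth. On the other hand G contains the 3-clique {0, 1, 5}. A clique must lie in a single bag of any decomposition, so no decomposition can have width below 2. Hence tw(G) = 2 exactly.

2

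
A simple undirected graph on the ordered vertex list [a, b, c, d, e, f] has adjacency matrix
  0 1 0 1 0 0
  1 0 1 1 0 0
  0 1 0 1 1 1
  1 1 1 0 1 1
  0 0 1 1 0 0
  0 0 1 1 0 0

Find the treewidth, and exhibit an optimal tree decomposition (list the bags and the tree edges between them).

Each bag holds 3 vertices, so the decomposition has width 2, which upper-bounds the treewidth. For the lower bound, the 3 vertices {c, d, e} are pairwise adjacent, and any tree decomposition puts a clique entirely inside one bag — forcing width ≥ 2. The upper and lower bounds meet at 2, so that is the treewidth.

Treewidth 2.
Bags: B1 = {c, d, e}  B2 = {c, d, f}  B3 = {b, c, d}  B4 = {a, b, d}
Tree: B1–B2, B2–B3, B3–B4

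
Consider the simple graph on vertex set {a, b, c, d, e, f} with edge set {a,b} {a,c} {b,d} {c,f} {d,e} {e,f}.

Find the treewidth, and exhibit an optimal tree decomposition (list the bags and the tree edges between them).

Every bag has size at most 3, so the width is 3 − 1 = 2 and tw(G) ≤ 2. The edges b–d–e–f–c–a–b form a cycle, so G is not a tree and its treewidth is at least 2. Hence tw(G) = 2 exactly.

Treewidth 2.
One optimal decomposition is:
Bags: B1 = {b, d, e}  B2 = {b, e, f}  B3 = {b, c, f}  B4 = {a, b, c}
Tree: B1–B2, B2–B3, B3–B4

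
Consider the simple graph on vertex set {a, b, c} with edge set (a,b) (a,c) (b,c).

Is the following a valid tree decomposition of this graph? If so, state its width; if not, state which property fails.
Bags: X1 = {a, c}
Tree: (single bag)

No — vertex b appears in no bag.

A tree decomposition must satisfy three properties: every vertex lies in some bag; for every edge, both endpoints lie together in some bag; and for every vertex, the bags containing it form a connected subtree. Here vertex b appears in no bag, so the decomposition is invalid.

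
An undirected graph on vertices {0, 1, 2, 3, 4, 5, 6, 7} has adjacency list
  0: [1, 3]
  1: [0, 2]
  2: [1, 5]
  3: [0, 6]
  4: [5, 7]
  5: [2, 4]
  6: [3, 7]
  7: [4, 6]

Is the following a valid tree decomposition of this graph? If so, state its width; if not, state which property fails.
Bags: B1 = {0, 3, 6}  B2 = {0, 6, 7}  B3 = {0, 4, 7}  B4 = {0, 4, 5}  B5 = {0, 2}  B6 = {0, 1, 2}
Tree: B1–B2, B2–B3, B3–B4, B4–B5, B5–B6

A tree decomposition must satisfy three properties: every vertex lies in some bag; for every edge, both endpoints lie together in some bag; and for every vertex, the bags containing it form a connected subtree. Here edge (5,2) lies in no bag, so the decomposition is invalid.

No — edge (5,2) lies in no bag.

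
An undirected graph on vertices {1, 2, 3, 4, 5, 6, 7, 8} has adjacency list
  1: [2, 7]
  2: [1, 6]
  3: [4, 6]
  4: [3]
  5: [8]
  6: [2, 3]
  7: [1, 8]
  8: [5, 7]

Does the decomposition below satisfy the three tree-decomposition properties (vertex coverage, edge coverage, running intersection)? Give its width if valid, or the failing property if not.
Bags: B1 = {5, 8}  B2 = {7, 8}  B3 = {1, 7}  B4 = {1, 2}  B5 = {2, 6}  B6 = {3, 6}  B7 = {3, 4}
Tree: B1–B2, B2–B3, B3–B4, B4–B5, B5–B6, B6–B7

Checking the three conditions: (i) the bags cover all of {1, 2, 3, 4, 5, 6, 7, 8}; (ii) for each edge, some bag contains both endpoints; (iii) the bags containing any fixed vertex form a subtree. All hold, so the decomposition is valid with width 2 − 1 = 1.

Yes; width 1.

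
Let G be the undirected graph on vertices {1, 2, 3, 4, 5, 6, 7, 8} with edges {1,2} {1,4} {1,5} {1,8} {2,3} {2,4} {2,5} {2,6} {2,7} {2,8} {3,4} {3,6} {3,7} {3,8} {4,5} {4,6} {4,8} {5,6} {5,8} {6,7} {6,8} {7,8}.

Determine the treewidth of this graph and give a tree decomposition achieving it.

Treewidth 4.
One such decomposition:
Bags: B1 = {1, 2, 4, 5, 8}  B2 = {2, 4, 5, 6, 8}  B3 = {2, 3, 4, 6, 8}  B4 = {2, 3, 6, 7, 8}
Tree: B1–B2, B2–B3, B3–B4

Each bag holds 5 vertices, so the decomposition has width 4, which upper-bounds the treewidth. On the other hand G contains the 5-clique {2, 3, 4, 6, 8}. A clique must lie in a single bag of any decomposition, so no decomposition can have width below 4. Therefore the treewidth is 4.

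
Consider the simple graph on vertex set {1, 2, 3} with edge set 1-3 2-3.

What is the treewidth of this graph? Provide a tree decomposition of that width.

Treewidth 1.
Bags: B1 = {2, 3}  B2 = {1, 3}
Tree: B1–B2

Every bag has size at most 2, so the width is 2 − 1 = 1 and tw(G) ≤ 1. G has an edge, so its treewidth is at least 1. Combining the bounds, tw(G) = 1.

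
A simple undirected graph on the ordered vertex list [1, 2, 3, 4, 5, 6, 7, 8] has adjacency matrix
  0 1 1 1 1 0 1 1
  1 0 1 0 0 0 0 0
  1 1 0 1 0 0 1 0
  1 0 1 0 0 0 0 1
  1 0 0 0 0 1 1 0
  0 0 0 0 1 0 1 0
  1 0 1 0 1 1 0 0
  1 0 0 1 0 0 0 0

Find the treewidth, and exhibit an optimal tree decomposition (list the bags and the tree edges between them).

Treewidth 2.
Bags: B1 = {1, 3, 4}  B2 = {1, 4, 8}  B3 = {1, 3, 7}  B4 = {1, 5, 7}  B5 = {1, 2, 3}  B6 = {5, 6, 7}
Tree: B1–B2, B1–B3, B3–B4, B1–B5, B4–B6

The largest bag has 3 vertices, giving width 2; this decomposition certifies tw(G) ≤ 2. Conversely, {1, 4, 8} is a clique of size 3, and the vertices of any clique must share a bag in every tree decomposition; so some bag has ≥ 3 vertices and tw(G) ≥ 2. Hence tw(G) = 2 exactly.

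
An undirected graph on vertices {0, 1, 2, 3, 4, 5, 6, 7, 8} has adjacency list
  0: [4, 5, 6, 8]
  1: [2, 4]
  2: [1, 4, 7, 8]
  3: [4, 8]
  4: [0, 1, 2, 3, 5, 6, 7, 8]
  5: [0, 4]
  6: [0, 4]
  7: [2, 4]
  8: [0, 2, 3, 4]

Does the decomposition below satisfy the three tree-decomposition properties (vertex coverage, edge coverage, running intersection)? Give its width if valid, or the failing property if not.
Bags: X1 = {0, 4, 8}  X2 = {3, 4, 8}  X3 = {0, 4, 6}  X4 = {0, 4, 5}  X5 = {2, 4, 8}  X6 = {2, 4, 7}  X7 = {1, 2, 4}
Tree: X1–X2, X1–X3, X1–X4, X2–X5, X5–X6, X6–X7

Checking the three conditions: (i) the bags cover all of {0, 1, 2, 3, 4, 5, 6, 7, 8}; (ii) for each edge, some bag contains both endpoints; (iii) the bags containing any fixed vertex form a subtree. All hold, so the decomposition is valid with width 3 − 1 = 2.

Yes; width 2.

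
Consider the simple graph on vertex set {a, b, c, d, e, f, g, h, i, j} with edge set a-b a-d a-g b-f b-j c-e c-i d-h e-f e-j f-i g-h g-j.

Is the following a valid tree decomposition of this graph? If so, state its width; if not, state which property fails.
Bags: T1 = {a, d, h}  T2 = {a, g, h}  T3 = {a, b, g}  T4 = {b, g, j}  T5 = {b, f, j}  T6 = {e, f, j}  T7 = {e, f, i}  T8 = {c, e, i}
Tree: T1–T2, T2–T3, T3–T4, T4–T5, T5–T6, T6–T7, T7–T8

Every vertex of G appears in some bag (union = {a, b, c, d, e, f, g, h, i, j}); every edge is covered by a bag; and for each vertex v the set of bags containing v is connected in the bag tree. The decomposition is therefore valid. The largest bag has 3 vertices, so the width is 2.

Yes; width 2.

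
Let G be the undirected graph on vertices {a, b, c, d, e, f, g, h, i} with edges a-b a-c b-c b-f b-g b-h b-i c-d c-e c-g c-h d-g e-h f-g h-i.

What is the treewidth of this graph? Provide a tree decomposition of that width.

Each bag holds 3 vertices, so the decomposition has width 2, which upper-bounds the treewidth. For the lower bound, the 3 vertices {c, d, g} are pairwise adjacent, and any tree decomposition puts a clique entirely inside one bag — forcing width ≥ 2. Combining the bounds, tw(G) = 2.

Treewidth 2.
Bags: B1 = {b, c, h}  B2 = {c, e, h}  B3 = {b, c, g}  B4 = {b, h, i}  B5 = {b, f, g}  B6 = {c, d, g}  B7 = {a, b, c}
Tree: B1–B2, B1–B3, B1–B4, B3–B5, B3–B6, B1–B7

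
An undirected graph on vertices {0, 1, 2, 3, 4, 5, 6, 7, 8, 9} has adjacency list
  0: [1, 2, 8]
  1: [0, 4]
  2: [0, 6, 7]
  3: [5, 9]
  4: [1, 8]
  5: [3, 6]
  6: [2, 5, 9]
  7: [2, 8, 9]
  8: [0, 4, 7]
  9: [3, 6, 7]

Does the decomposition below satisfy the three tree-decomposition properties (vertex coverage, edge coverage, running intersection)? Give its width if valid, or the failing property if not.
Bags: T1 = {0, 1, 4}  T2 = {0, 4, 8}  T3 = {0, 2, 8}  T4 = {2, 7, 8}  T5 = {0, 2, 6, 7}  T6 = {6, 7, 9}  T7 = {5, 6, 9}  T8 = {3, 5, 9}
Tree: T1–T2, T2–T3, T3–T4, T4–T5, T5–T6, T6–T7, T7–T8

No — bags containing vertex 0 are not connected in the tree.

A tree decomposition must satisfy three properties: every vertex lies in some bag; for every edge, both endpoints lie together in some bag; and for every vertex, the bags containing it form a connected subtree. Here bags containing vertex 0 are not connected in the tree, so the decomposition is invalid.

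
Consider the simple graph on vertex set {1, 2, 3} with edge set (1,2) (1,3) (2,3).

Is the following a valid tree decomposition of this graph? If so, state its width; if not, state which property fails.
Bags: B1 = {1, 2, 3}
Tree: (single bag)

Checking the three conditions: (i) the bags cover all of {1, 2, 3}; (ii) for each edge, some bag contains both endpoints; (iii) the bags containing any fixed vertex form a subtree. All hold, so the decomposition is valid with width 3 − 1 = 2.

Yes; width 2.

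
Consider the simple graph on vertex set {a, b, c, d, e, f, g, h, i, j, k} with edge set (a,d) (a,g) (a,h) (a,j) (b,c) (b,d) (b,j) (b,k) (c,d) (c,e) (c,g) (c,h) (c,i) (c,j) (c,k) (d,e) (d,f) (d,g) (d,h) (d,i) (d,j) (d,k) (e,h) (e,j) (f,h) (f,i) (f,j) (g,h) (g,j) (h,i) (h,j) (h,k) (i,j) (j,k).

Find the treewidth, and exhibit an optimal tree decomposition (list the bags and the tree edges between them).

Every bag has size at most 5, so the width is 5 − 1 = 4 and tw(G) ≤ 4. Conversely, {a, d, g, h, j} is a clique of size 5, and the vertices of any clique must share a bag in every tree decomposition; so some bag has ≥ 5 vertices and tw(G) ≥ 4. Hence tw(G) = 4 exactly.

Treewidth 4.
Bags: B1 = {c, d, g, h, j}  B2 = {c, d, h, j, k}  B3 = {c, d, e, h, j}  B4 = {b, c, d, j, k}  B5 = {c, d, h, i, j}  B6 = {d, f, h, i, j}  B7 = {a, d, g, h, j}
Tree: B1–B2, B1–B3, B2–B4, B1–B5, B5–B6, B1–B7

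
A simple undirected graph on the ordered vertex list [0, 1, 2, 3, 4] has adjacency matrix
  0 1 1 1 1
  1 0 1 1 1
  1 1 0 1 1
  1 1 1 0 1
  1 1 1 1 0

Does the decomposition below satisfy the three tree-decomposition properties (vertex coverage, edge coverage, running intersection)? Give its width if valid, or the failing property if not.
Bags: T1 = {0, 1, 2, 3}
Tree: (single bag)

No — vertex 4 appears in no bag.

A tree decomposition must satisfy three properties: every vertex lies in some bag; for every edge, both endpoints lie together in some bag; and for every vertex, the bags containing it form a connected subtree. Here vertex 4 appears in no bag, so the decomposition is invalid.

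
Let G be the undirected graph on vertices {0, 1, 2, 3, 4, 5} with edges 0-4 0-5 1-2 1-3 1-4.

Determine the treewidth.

A width-1 tree decomposition is:
Bags: B1 = {1, 3}  B2 = {1, 4}  B3 = {0, 4}  B4 = {1, 2}  B5 = {0, 5}
Tree: B1–B2, B2–B3, B2–B4, B3–B5
Each bag holds 2 vertices, so the decomposition has width 1, which upper-bounds the treewidth. Since G has at least one edge (e.g. 3–1), it is not an edgeless graph, so tw(G) ≥ 1. The upper and lower bounds meet at 1, so that is the treewidth.

1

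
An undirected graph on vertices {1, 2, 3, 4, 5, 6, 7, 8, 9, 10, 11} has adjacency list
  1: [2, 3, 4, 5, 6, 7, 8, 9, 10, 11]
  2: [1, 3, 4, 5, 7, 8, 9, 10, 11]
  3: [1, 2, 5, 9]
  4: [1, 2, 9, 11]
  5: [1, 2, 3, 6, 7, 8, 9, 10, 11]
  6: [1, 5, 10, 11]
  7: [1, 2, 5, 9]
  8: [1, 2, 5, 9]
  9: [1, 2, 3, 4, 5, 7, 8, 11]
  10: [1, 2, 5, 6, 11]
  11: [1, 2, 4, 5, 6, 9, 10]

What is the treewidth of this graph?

4

A width-4 tree decomposition is:
Bags: B1 = {1, 2, 5, 8, 9}  B2 = {1, 2, 5, 9, 11}  B3 = {1, 2, 4, 9, 11}  B4 = {1, 2, 5, 10, 11}  B5 = {1, 5, 6, 10, 11}  B6 = {1, 2, 5, 7, 9}  B7 = {1, 2, 3, 5, 9}
Tree: B1–B2, B2–B3, B2–B4, B4–B5, B1–B6, B1–B7
The largest bag has 5 vertices, giving width 4; this decomposition certifies tw(G) ≤ 4. On the other hand G contains the 5-clique {1, 2, 4, 9, 11}. A clique must lie in a single bag of any decomposition, so no decomposition can have width below 4. The upper and lower bounds meet at 4, so that is the treewidth.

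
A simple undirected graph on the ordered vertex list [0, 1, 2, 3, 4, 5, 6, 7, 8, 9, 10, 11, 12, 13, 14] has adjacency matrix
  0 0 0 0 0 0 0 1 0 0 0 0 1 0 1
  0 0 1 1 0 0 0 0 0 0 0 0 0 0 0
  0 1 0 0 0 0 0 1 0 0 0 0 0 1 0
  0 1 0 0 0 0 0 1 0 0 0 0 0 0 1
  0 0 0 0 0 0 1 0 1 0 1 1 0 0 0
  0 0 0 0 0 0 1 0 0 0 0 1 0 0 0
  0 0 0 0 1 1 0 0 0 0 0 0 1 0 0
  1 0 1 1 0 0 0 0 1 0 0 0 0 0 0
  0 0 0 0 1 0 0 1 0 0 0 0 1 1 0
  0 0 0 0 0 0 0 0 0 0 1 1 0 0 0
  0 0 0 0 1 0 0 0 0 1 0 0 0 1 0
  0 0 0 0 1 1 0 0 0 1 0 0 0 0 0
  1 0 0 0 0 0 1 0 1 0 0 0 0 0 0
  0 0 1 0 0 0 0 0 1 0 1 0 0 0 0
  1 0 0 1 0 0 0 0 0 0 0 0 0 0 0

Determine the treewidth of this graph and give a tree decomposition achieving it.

Each bag holds 4 vertices, so the decomposition has width 3, which upper-bounds the treewidth. For the lower bound: the 4 vertex sets {5,9,11}, {10}, {4}, {6,8,12,13} are disjoint, each induces a connected subgraph, and every pair is joined by at least one edge of G. Contracting each set to a single vertex therefore yields K_{4} as a minor, and since treewidth is minor-monotone, tw(G) ≥ tw(K_{4}) = 3. Therefore the treewidth is 3.

Treewidth 3.
Bags: B1 = {5, 9, 10, 11}  B2 = {4, 5, 10, 11}  B3 = {4, 5, 6, 10}  B4 = {4, 6, 10, 13}  B5 = {4, 6, 8, 13}  B6 = {6, 8, 12, 13}  B7 = {2, 8, 12, 13}  B8 = {2, 7, 8, 12}  B9 = {0, 2, 7, 12}  B10 = {0, 1, 2, 7}  B11 = {0, 1, 3, 7}  B12 = {0, 1, 3, 14}
Tree: B1–B2, B2–B3, B3–B4, B4–B5, B5–B6, B6–B7, B7–B8, B8–B9, B9–B10, B10–B11, B11–B12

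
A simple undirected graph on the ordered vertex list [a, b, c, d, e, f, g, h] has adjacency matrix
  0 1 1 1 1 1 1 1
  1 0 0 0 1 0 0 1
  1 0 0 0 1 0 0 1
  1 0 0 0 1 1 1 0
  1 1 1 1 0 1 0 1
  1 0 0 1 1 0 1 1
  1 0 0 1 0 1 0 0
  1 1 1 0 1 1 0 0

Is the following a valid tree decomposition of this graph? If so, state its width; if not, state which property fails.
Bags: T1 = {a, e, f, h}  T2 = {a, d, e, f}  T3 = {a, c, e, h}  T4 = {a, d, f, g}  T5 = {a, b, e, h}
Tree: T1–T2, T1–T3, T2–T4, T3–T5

Yes; width 3.

Every vertex of G appears in some bag (union = {a, b, c, d, e, f, g, h}); every edge is covered by a bag; and for each vertex v the set of bags containing v is connected in the bag tree. The decomposition is therefore valid. The largest bag has 4 vertices, so the width is 3.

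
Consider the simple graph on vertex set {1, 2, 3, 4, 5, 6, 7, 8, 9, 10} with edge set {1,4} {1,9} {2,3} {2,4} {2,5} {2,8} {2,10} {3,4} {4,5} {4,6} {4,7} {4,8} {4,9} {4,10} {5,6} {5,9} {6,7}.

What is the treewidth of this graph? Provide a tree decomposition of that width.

Every bag has size at most 3, so the width is 3 − 1 = 2 and tw(G) ≤ 2. Conversely, {1, 4, 9} is a clique of size 3, and the vertices of any clique must share a bag in every tree decomposition; so some bag has ≥ 3 vertices and tw(G) ≥ 2. The upper and lower bounds meet at 2, so that is the treewidth.

Treewidth 2.
One such decomposition:
Bags: B1 = {2, 4, 5}  B2 = {4, 5, 9}  B3 = {4, 5, 6}  B4 = {2, 4, 10}  B5 = {2, 3, 4}  B6 = {4, 6, 7}  B7 = {2, 4, 8}  B8 = {1, 4, 9}
Tree: B1–B2, B1–B3, B1–B4, B1–B5, B3–B6, B5–B7, B2–B8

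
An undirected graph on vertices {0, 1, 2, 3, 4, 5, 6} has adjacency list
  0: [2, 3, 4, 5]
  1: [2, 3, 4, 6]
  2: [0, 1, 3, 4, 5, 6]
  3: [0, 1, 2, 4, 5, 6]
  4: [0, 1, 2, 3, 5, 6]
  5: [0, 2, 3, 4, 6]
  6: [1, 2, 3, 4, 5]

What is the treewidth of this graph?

A width-4 tree decomposition is:
Bags: B1 = {1, 2, 3, 4, 6}  B2 = {2, 3, 4, 5, 6}  B3 = {0, 2, 3, 4, 5}
Tree: B1–B2, B2–B3
Each bag holds 5 vertices, so the decomposition has width 4, which upper-bounds the treewidth. Conversely, {1, 2, 3, 4, 6} is a clique of size 5, and the vertices of any clique must share a bag in every tree decomposition; so some bag has ≥ 5 vertices and tw(G) ≥ 4. Hence tw(G) = 4 exactly.

4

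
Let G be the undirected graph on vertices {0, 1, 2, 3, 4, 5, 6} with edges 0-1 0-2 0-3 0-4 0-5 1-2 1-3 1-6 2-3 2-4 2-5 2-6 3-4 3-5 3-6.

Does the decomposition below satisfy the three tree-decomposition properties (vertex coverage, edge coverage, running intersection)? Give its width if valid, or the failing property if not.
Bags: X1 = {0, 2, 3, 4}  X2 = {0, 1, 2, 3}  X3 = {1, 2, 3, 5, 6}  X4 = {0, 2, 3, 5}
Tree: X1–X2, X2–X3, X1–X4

No — bags containing vertex 5 are not connected in the tree.

A tree decomposition must satisfy three properties: every vertex lies in some bag; for every edge, both endpoints lie together in some bag; and for every vertex, the bags containing it form a connected subtree. Here bags containing vertex 5 are not connected in the tree, so the decomposition is invalid.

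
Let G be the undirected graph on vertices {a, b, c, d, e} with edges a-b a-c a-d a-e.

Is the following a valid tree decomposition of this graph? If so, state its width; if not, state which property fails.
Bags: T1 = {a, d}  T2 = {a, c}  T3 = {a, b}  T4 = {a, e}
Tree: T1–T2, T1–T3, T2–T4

Yes; width 1.

Checking the three conditions: (i) the bags cover all of {a, b, c, d, e}; (ii) for each edge, some bag contains both endpoints; (iii) the bags containing any fixed vertex form a subtree. All hold, so the decomposition is valid with width 2 − 1 = 1.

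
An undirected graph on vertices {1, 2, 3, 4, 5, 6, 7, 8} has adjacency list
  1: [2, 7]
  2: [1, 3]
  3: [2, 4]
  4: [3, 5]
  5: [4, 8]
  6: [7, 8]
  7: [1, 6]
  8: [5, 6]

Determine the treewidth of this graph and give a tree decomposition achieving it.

Every bag has size at most 3, so the width is 3 − 1 = 2 and tw(G) ≤ 2. For the lower bound, G contains the cycle 5–8–6–7–1–2–3–4–5, so G is not a forest; only forests have treewidth ≤ 1, hence tw(G) ≥ 2. Hence tw(G) = 2 exactly.

Treewidth 2.
Bags: B1 = {5, 6, 8}  B2 = {5, 6, 7}  B3 = {1, 5, 7}  B4 = {1, 2, 5}  B5 = {2, 3, 5}  B6 = {3, 4, 5}
Tree: B1–B2, B2–B3, B3–B4, B4–B5, B5–B6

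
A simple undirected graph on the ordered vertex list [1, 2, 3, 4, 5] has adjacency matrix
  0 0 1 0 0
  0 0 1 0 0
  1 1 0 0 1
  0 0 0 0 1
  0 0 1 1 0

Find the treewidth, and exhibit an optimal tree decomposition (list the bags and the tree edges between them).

Every bag has size at most 2, so the width is 2 − 1 = 1 and tw(G) ≤ 1. G has an edge, so its treewidth is at least 1. The upper and lower bounds meet at 1, so that is the treewidth.

Treewidth 1.
One such decomposition:
Bags: B1 = {3, 5}  B2 = {2, 3}  B3 = {4, 5}  B4 = {1, 3}
Tree: B1–B2, B1–B3, B2–B4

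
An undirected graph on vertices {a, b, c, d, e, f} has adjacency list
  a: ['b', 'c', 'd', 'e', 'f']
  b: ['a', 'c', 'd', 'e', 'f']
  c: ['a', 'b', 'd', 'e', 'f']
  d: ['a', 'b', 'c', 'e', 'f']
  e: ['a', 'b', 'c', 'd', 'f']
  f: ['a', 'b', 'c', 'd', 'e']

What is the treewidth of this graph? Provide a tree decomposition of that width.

Treewidth 5.
One such decomposition:
Bags: B1 = {a, b, c, d, e, f}
Tree: (single bag)

A single bag containing all 6 vertices is trivially a valid decomposition of width 5. Conversely, {a, b, c, d, e, f} is a clique of size 6, and the vertices of any clique must share a bag in every tree decomposition; so some bag has ≥ 6 vertices and tw(G) ≥ 5. Therefore the treewidth is 5.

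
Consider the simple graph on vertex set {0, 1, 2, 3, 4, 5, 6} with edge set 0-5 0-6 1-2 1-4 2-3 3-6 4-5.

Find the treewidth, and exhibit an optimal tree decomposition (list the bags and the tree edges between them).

Treewidth 2.
One optimal decomposition is:
Bags: B1 = {2, 3, 6}  B2 = {1, 2, 6}  B3 = {1, 4, 6}  B4 = {4, 5, 6}  B5 = {0, 5, 6}
Tree: B1–B2, B2–B3, B3–B4, B4–B5

Every bag has size at most 3, so the width is 3 − 1 = 2 and tw(G) ≤ 2. The edges 6–3–2–1–4–5–0–6 form a cycle, so G is not a tree and its treewidth is at least 2. Combining the bounds, tw(G) = 2.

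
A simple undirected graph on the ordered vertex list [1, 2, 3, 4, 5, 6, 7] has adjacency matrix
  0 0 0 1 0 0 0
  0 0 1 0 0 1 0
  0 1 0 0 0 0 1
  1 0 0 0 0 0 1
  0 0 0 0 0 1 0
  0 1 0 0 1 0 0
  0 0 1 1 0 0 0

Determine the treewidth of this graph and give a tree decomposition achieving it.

Treewidth 1.
One optimal decomposition is:
Bags: B1 = {5, 6}  B2 = {2, 6}  B3 = {2, 3}  B4 = {3, 7}  B5 = {4, 7}  B6 = {1, 4}
Tree: B1–B2, B2–B3, B3–B4, B4–B5, B5–B6

The largest bag has 2 vertices, giving width 1; this decomposition certifies tw(G) ≤ 1. Any graph with an edge has treewidth ≥ 1, and G has the edge 5–6. Hence tw(G) = 1 exactly.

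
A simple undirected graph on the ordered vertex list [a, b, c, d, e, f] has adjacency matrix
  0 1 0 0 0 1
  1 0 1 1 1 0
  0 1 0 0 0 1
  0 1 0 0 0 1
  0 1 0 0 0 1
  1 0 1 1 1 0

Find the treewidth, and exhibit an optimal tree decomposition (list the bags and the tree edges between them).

Each bag holds 3 vertices, so the decomposition has width 2, which upper-bounds the treewidth. For the lower bound, G contains the cycle b–c–f–d–b, so G is not a forest; only forests have treewidth ≤ 1, hence tw(G) ≥ 2. Hence tw(G) = 2 exactly.

Treewidth 2.
One such decomposition:
Bags: B1 = {b, c, f}  B2 = {b, d, f}  B3 = {b, e, f}  B4 = {a, b, f}
Tree: B1–B2, B2–B3, B3–B4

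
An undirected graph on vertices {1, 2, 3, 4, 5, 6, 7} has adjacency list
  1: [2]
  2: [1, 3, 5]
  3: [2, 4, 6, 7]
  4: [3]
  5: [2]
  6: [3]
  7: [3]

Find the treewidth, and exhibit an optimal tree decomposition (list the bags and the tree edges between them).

Treewidth 1.
One such decomposition:
Bags: B1 = {2, 3}  B2 = {3, 7}  B3 = {3, 6}  B4 = {3, 4}  B5 = {1, 2}  B6 = {2, 5}
Tree: B1–B2, B2–B3, B2–B4, B1–B5, B5–B6

Every bag has size at most 2, so the width is 2 − 1 = 1 and tw(G) ≤ 1. Since G has at least one edge (e.g. 2–3), it is not an edgeless graph, so tw(G) ≥ 1. Therefore the treewidth is 1.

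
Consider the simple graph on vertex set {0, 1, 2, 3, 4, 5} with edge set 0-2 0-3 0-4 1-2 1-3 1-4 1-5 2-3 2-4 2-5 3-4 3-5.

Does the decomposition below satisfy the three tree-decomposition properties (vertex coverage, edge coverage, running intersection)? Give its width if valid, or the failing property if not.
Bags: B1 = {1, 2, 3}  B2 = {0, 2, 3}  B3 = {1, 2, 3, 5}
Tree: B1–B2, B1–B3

No — vertex 4 appears in no bag.

A tree decomposition must satisfy three properties: every vertex lies in some bag; for every edge, both endpoints lie together in some bag; and for every vertex, the bags containing it form a connected subtree. Here vertex 4 appears in no bag, so the decomposition is invalid.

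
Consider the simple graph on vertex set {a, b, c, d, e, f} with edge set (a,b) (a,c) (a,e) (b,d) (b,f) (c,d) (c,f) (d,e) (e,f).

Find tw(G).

3

A width-3 tree decomposition is:
Bags: B1 = {a, d, e, f}  B2 = {a, b, d, f}  B3 = {a, c, d, f}
Tree: B1–B2, B2–B3
Each bag holds 4 vertices, so the decomposition has width 3, which upper-bounds the treewidth. For the lower bound: the 4 vertex sets {a,e}, {b,f}, {d}, {c} are disjoint, each induces a connected subgraph, and every pair is joined by at least one edge of G. Contracting each set to a single vertex therefore yields K_{4} as a minor, and since treewidth is minor-monotone, tw(G) ≥ tw(K_{4}) = 3. Hence tw(G) = 3 exactly.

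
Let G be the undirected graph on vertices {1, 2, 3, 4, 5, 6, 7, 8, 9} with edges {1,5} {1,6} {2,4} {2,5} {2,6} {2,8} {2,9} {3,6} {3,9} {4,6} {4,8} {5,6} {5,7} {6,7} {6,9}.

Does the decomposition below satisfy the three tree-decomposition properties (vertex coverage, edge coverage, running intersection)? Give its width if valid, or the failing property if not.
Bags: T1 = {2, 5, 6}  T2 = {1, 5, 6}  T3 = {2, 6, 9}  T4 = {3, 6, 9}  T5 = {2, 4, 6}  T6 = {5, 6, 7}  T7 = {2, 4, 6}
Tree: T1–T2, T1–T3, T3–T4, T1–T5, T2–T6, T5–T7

A tree decomposition must satisfy three properties: every vertex lies in some bag; for every edge, both endpoints lie together in some bag; and for every vertex, the bags containing it form a connected subtree. Here vertex 8 appears in no bag, so the decomposition is invalid.

No — vertex 8 appears in no bag.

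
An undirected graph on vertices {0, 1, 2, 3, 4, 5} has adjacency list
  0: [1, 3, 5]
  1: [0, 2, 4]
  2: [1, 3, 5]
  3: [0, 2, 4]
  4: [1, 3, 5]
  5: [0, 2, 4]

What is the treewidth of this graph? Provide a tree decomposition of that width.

Treewidth 3.
One such decomposition:
Bags: B1 = {0, 1, 2, 4}  B2 = {0, 2, 4, 5}  B3 = {0, 2, 3, 4}
Tree: B1–B2, B2–B3

The largest bag has 4 vertices, giving width 3; this decomposition certifies tw(G) ≤ 3. For the lower bound: the 4 vertex sets {1,4}, {2,5}, {0}, {3} are disjoint, each induces a connected subgraph, and every pair is joined by at least one edge of G. Contracting each set to a single vertex therefore yields K_{4} as a minor, and since treewidth is minor-monotone, tw(G) ≥ tw(K_{4}) = 3. Therefore the treewidth is 3.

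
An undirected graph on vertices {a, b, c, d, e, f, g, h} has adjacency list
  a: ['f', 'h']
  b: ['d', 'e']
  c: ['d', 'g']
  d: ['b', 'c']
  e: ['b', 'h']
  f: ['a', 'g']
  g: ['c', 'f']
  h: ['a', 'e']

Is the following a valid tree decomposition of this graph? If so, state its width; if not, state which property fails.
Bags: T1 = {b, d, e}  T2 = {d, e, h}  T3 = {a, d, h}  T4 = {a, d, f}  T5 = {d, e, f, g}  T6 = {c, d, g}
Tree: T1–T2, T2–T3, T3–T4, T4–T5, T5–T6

A tree decomposition must satisfy three properties: every vertex lies in some bag; for every edge, both endpoints lie together in some bag; and for every vertex, the bags containing it form a connected subtree. Here bags containing vertex e are not connected in the tree, so the decomposition is invalid.

No — bags containing vertex e are not connected in the tree.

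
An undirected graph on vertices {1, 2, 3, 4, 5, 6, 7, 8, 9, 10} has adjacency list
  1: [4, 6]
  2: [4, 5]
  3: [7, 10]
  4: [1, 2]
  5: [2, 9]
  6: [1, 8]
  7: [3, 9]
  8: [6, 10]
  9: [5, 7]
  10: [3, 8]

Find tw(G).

A width-2 tree decomposition is:
Bags: B1 = {3, 7, 9}  B2 = {3, 9, 10}  B3 = {8, 9, 10}  B4 = {6, 8, 9}  B5 = {1, 6, 9}  B6 = {1, 4, 9}  B7 = {2, 4, 9}  B8 = {2, 5, 9}
Tree: B1–B2, B2–B3, B3–B4, B4–B5, B5–B6, B6–B7, B7–B8
Each bag holds 3 vertices, so the decomposition has width 2, which upper-bounds the treewidth. The edges 9–7–3–10–8–6–1–4–2–5–9 form a cycle, so G is not a tree and its treewidth is at least 2. Hence tw(G) = 2 exactly.

2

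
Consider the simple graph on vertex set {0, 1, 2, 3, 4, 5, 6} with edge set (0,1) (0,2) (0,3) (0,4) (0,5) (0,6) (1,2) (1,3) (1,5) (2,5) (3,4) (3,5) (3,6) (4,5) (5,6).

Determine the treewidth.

A width-3 tree decomposition is:
Bags: B1 = {0, 3, 4, 5}  B2 = {0, 3, 5, 6}  B3 = {0, 1, 3, 5}  B4 = {0, 1, 2, 5}
Tree: B1–B2, B2–B3, B3–B4
Every bag has size at most 4, so the width is 4 − 1 = 3 and tw(G) ≤ 3. On the other hand G contains the 4-clique {0, 1, 2, 5}. A clique must lie in a single bag of any decomposition, so no decomposition can have width below 3. Hence tw(G) = 3 exactly.

3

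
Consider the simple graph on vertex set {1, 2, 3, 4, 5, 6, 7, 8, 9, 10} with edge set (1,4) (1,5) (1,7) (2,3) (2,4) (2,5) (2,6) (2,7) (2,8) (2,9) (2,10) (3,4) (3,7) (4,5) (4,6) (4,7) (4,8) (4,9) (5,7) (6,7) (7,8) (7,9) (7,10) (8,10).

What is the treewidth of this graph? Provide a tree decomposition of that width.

The largest bag has 4 vertices, giving width 3; this decomposition certifies tw(G) ≤ 3. On the other hand G contains the 4-clique {1, 4, 5, 7}. A clique must lie in a single bag of any decomposition, so no decomposition can have width below 3. Hence tw(G) = 3 exactly.

Treewidth 3.
Bags: B1 = {2, 4, 7, 8}  B2 = {2, 4, 7, 9}  B3 = {2, 4, 5, 7}  B4 = {1, 4, 5, 7}  B5 = {2, 4, 6, 7}  B6 = {2, 3, 4, 7}  B7 = {2, 7, 8, 10}
Tree: B1–B2, B1–B3, B3–B4, B1–B5, B3–B6, B1–B7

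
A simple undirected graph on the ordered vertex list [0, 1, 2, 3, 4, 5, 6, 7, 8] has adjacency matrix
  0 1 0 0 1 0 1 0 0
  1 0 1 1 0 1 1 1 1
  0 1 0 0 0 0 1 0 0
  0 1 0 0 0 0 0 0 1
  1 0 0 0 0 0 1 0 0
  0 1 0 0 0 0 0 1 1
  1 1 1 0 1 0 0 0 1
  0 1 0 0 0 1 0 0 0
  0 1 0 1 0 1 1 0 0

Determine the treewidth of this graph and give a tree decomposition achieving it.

Every bag has size at most 3, so the width is 3 − 1 = 2 and tw(G) ≤ 2. Conversely, {1, 3, 8} is a clique of size 3, and the vertices of any clique must share a bag in every tree decomposition; so some bag has ≥ 3 vertices and tw(G) ≥ 2. The upper and lower bounds meet at 2, so that is the treewidth.

Treewidth 2.
Bags: B1 = {1, 6, 8}  B2 = {1, 3, 8}  B3 = {1, 5, 8}  B4 = {1, 5, 7}  B5 = {1, 2, 6}  B6 = {0, 1, 6}  B7 = {0, 4, 6}
Tree: B1–B2, B2–B3, B3–B4, B1–B5, B5–B6, B6–B7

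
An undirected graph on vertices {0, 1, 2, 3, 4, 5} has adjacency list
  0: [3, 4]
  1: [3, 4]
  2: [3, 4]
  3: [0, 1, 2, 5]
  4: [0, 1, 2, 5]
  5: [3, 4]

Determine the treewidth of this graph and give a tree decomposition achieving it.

Treewidth 2.
Bags: B1 = {1, 3, 4}  B2 = {0, 3, 4}  B3 = {2, 3, 4}  B4 = {3, 4, 5}
Tree: B1–B2, B2–B3, B3–B4

Each bag holds 3 vertices, so the decomposition has width 2, which upper-bounds the treewidth. For the lower bound, G contains the cycle 4–1–3–0–4, so G is not a forest; only forests have treewidth ≤ 1, hence tw(G) ≥ 2. Combining the bounds, tw(G) = 2.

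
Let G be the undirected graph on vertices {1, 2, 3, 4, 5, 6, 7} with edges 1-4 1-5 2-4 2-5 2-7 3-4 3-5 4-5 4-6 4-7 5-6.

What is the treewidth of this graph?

A width-2 tree decomposition is:
Bags: B1 = {1, 4, 5}  B2 = {4, 5, 6}  B3 = {2, 4, 5}  B4 = {2, 4, 7}  B5 = {3, 4, 5}
Tree: B1–B2, B2–B3, B3–B4, B2–B5
The largest bag has 3 vertices, giving width 2; this decomposition certifies tw(G) ≤ 2. On the other hand G contains the 3-clique {1, 4, 5}. A clique must lie in a single bag of any decomposition, so no decomposition can have width below 2. The upper and lower bounds meet at 2, so that is the treewidth.

2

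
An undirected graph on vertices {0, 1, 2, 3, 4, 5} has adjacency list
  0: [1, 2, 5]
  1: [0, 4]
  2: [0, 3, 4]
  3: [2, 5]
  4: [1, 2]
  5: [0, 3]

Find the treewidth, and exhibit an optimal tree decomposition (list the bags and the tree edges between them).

The largest bag has 3 vertices, giving width 2; this decomposition certifies tw(G) ≤ 2. For the lower bound, G contains the cycle 1–4–2–0–1, so G is not a forest; only forests have treewidth ≤ 1, hence tw(G) ≥ 2. The upper and lower bounds meet at 2, so that is the treewidth.

Treewidth 2.
Bags: B1 = {0, 1, 4}  B2 = {0, 2, 4}  B3 = {0, 2, 5}  B4 = {2, 3, 5}
Tree: B1–B2, B2–B3, B3–B4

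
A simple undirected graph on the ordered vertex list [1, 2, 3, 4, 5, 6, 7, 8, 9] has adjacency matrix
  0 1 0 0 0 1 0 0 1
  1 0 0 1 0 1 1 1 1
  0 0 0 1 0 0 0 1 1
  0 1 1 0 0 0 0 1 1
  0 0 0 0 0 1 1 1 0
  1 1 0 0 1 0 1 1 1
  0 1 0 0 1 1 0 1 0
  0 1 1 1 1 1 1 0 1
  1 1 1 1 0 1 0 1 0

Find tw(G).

3

A width-3 tree decomposition is:
Bags: B1 = {1, 2, 6, 9}  B2 = {2, 6, 8, 9}  B3 = {2, 4, 8, 9}  B4 = {2, 6, 7, 8}  B5 = {3, 4, 8, 9}  B6 = {5, 6, 7, 8}
Tree: B1–B2, B2–B3, B2–B4, B3–B5, B4–B6
Each bag holds 4 vertices, so the decomposition has width 3, which upper-bounds the treewidth. For the lower bound, the 4 vertices {2, 4, 8, 9} are pairwise adjacent, and any tree decomposition puts a clique entirely inside one bag — forcing width ≥ 3. The upper and lower bounds meet at 3, so that is the treewidth.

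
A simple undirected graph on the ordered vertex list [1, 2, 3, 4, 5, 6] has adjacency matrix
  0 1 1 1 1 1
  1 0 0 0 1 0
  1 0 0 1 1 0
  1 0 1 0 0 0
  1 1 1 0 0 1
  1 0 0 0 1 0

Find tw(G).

2

A width-2 tree decomposition is:
Bags: B1 = {1, 3, 5}  B2 = {1, 3, 4}  B3 = {1, 5, 6}  B4 = {1, 2, 5}
Tree: B1–B2, B1–B3, B3–B4
Every bag has size at most 3, so the width is 3 − 1 = 2 and tw(G) ≤ 2. For the lower bound, the 3 vertices {1, 3, 4} are pairwise adjacent, and any tree decomposition puts a clique entirely inside one bag — forcing width ≥ 2. Combining the bounds, tw(G) = 2.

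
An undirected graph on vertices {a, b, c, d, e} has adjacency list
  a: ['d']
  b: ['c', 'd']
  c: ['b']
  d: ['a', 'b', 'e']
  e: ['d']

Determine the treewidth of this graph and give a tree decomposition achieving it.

Each bag holds 2 vertices, so the decomposition has width 1, which upper-bounds the treewidth. G has an edge, so its treewidth is at least 1. Combining the bounds, tw(G) = 1.

Treewidth 1.
One optimal decomposition is:
Bags: B1 = {b, d}  B2 = {a, d}  B3 = {b, c}  B4 = {d, e}
Tree: B1–B2, B1–B3, B2–B4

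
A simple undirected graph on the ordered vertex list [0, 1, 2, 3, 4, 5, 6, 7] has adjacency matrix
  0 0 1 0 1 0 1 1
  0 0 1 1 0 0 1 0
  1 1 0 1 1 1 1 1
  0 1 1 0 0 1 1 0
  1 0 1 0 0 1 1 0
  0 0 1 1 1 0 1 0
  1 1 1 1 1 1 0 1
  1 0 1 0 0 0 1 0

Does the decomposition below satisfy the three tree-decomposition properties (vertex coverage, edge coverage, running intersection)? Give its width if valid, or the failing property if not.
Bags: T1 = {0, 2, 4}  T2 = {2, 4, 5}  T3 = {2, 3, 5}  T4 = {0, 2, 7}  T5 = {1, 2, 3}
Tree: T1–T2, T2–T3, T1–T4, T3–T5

A tree decomposition must satisfy three properties: every vertex lies in some bag; for every edge, both endpoints lie together in some bag; and for every vertex, the bags containing it form a connected subtree. Here vertex 6 appears in no bag, so the decomposition is invalid.

No — vertex 6 appears in no bag.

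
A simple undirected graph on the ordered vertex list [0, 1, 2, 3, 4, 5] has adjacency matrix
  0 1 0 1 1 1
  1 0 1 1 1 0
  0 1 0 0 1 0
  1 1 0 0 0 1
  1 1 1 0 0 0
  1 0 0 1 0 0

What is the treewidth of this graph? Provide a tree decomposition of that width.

Treewidth 2.
One such decomposition:
Bags: B1 = {0, 1, 4}  B2 = {0, 1, 3}  B3 = {0, 3, 5}  B4 = {1, 2, 4}
Tree: B1–B2, B2–B3, B1–B4

The largest bag has 3 vertices, giving width 2; this decomposition certifies tw(G) ≤ 2. Conversely, {0, 1, 3} is a clique of size 3, and the vertices of any clique must share a bag in every tree decomposition; so some bag has ≥ 3 vertices and tw(G) ≥ 2. Combining the bounds, tw(G) = 2.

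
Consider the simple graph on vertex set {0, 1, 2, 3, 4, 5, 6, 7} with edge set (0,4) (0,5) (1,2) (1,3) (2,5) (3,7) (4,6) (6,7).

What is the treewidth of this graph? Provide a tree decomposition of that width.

The largest bag has 3 vertices, giving width 2; this decomposition certifies tw(G) ≤ 2. For the lower bound, G contains the cycle 6–4–0–5–2–1–3–7–6, so G is not a forest; only forests have treewidth ≤ 1, hence tw(G) ≥ 2. Therefore the treewidth is 2.

Treewidth 2.
One such decomposition:
Bags: B1 = {0, 4, 6}  B2 = {0, 5, 6}  B3 = {2, 5, 6}  B4 = {1, 2, 6}  B5 = {1, 3, 6}  B6 = {3, 6, 7}
Tree: B1–B2, B2–B3, B3–B4, B4–B5, B5–B6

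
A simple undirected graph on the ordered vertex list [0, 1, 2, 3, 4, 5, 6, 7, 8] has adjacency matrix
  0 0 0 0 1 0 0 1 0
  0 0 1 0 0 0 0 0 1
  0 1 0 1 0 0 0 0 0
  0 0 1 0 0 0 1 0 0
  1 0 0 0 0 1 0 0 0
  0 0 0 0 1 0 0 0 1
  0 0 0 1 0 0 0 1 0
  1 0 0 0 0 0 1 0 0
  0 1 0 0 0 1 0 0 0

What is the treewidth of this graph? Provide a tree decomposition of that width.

The largest bag has 3 vertices, giving width 2; this decomposition certifies tw(G) ≤ 2. For the lower bound, G contains the cycle 5–8–1–2–3–6–7–0–4–5, so G is not a forest; only forests have treewidth ≤ 1, hence tw(G) ≥ 2. Combining the bounds, tw(G) = 2.

Treewidth 2.
One such decomposition:
Bags: B1 = {1, 5, 8}  B2 = {1, 2, 5}  B3 = {2, 3, 5}  B4 = {3, 5, 6}  B5 = {5, 6, 7}  B6 = {0, 5, 7}  B7 = {0, 4, 5}
Tree: B1–B2, B2–B3, B3–B4, B4–B5, B5–B6, B6–B7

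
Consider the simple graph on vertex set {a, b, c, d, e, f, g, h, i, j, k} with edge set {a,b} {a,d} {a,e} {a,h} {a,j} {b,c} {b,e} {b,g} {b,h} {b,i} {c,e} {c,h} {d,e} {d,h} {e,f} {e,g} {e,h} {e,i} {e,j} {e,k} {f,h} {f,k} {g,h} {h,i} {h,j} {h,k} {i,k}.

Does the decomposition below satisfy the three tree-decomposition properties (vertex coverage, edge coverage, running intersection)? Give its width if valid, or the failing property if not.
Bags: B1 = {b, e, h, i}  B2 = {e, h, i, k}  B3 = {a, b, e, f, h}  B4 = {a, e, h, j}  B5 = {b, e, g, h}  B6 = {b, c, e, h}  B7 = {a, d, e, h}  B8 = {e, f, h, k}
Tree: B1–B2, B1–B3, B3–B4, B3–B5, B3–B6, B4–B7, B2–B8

A tree decomposition must satisfy three properties: every vertex lies in some bag; for every edge, both endpoints lie together in some bag; and for every vertex, the bags containing it form a connected subtree. Here bags containing vertex f are not connected in the tree, so the decomposition is invalid.

No — bags containing vertex f are not connected in the tree.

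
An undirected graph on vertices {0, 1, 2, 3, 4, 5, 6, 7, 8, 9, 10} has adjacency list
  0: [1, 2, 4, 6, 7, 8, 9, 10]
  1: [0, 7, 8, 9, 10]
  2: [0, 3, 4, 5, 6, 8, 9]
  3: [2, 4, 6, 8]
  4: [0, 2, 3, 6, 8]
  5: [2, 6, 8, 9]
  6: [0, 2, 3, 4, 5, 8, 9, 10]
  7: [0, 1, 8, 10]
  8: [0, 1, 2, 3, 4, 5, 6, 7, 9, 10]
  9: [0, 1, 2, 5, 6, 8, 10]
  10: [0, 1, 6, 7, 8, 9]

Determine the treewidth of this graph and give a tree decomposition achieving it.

Treewidth 4.
One such decomposition:
Bags: B1 = {0, 6, 8, 9, 10}  B2 = {0, 1, 8, 9, 10}  B3 = {0, 1, 7, 8, 10}  B4 = {0, 2, 6, 8, 9}  B5 = {2, 5, 6, 8, 9}  B6 = {0, 2, 4, 6, 8}  B7 = {2, 3, 4, 6, 8}
Tree: B1–B2, B2–B3, B1–B4, B4–B5, B4–B6, B6–B7

Every bag has size at most 5, so the width is 5 − 1 = 4 and tw(G) ≤ 4. For the lower bound, the 5 vertices {0, 1, 8, 9, 10} are pairwise adjacent, and any tree decomposition puts a clique entirely inside one bag — forcing width ≥ 4. Combining the bounds, tw(G) = 4.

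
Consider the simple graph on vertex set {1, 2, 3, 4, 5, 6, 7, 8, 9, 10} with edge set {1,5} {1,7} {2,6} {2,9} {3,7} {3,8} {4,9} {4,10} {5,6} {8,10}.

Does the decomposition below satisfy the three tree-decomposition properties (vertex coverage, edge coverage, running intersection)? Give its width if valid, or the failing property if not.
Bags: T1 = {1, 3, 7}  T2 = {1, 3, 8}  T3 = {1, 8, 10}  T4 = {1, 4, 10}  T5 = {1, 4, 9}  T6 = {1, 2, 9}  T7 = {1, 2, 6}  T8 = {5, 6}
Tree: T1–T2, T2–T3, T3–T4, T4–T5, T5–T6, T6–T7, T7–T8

No — edge (1,5) lies in no bag.

A tree decomposition must satisfy three properties: every vertex lies in some bag; for every edge, both endpoints lie together in some bag; and for every vertex, the bags containing it form a connected subtree. Here edge (1,5) lies in no bag, so the decomposition is invalid.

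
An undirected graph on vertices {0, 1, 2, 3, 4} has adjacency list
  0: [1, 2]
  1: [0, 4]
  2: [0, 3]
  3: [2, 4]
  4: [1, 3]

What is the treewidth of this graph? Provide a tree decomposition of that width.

Every bag has size at most 3, so the width is 3 − 1 = 2 and tw(G) ≤ 2. For the lower bound, G contains the cycle 1–4–3–2–0–1, so G is not a forest; only forests have treewidth ≤ 1, hence tw(G) ≥ 2. Combining the bounds, tw(G) = 2.

Treewidth 2.
One optimal decomposition is:
Bags: B1 = {1, 3, 4}  B2 = {1, 2, 3}  B3 = {0, 1, 2}
Tree: B1–B2, B2–B3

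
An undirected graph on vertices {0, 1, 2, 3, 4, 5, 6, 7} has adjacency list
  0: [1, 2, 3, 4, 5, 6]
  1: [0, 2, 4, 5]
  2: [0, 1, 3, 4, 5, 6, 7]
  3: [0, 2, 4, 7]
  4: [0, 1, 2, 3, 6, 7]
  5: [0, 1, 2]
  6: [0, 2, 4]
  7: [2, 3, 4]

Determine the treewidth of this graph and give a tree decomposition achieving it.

Each bag holds 4 vertices, so the decomposition has width 3, which upper-bounds the treewidth. Conversely, {0, 1, 2, 4} is a clique of size 4, and the vertices of any clique must share a bag in every tree decomposition; so some bag has ≥ 4 vertices and tw(G) ≥ 3. Hence tw(G) = 3 exactly.

Treewidth 3.
One such decomposition:
Bags: B1 = {2, 3, 4, 7}  B2 = {0, 2, 3, 4}  B3 = {0, 2, 4, 6}  B4 = {0, 1, 2, 4}  B5 = {0, 1, 2, 5}
Tree: B1–B2, B2–B3, B2–B4, B4–B5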